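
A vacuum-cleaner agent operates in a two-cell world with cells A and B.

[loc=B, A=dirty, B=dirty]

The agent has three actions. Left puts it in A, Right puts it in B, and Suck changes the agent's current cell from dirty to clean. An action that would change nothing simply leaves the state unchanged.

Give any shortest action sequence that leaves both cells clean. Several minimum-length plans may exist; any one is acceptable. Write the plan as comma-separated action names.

1) do Suck; now (B; A:dirty, B:clean)
2) do Left; now (A; A:dirty, B:clean)
3) do Suck; now (A; A:clean, B:clean)
min 3: Suck B + move + Suck A

Suck, Left, Suck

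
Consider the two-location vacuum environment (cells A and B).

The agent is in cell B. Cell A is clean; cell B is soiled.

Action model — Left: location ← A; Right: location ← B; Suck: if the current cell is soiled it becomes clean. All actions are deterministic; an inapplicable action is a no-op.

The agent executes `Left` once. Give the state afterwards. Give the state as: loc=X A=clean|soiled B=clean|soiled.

loc=A A=clean B=soiled

start: loc=B A=clean B=soiled
step 1/1 (Left): loc=A A=clean B=soiled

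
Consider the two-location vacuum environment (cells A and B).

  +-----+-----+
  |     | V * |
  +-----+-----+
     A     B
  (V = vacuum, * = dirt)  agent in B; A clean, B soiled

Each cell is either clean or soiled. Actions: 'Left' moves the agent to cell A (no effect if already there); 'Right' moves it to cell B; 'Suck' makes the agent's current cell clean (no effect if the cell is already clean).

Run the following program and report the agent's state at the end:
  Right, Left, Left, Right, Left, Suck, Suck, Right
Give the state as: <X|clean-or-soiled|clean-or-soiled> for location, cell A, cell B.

<B|clean|soiled>

1. Right → <B|clean|soiled>
2. Left → <A|clean|soiled>
3. Left → <A|clean|soiled>
4. Right → <B|clean|soiled>
5. Left → <A|clean|soiled>
6. Suck → <A|clean|soiled>
7. Suck → <A|clean|soiled>
8. Right → <B|clean|soiled>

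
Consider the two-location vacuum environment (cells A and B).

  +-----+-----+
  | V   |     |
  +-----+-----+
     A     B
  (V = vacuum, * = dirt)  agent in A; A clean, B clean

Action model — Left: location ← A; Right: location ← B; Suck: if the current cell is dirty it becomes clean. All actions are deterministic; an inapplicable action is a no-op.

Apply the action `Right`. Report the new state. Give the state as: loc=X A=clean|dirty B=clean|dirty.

start: loc=A A=clean B=clean
Right (#1): loc=B A=clean B=clean

loc=B A=clean B=clean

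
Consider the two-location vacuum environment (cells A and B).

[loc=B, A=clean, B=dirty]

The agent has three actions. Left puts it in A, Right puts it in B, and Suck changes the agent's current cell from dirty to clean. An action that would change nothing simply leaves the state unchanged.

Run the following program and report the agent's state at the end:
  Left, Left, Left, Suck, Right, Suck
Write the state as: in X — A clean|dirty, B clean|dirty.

Left (#1): in A — A clean, B dirty
Left (#2): in A — A clean, B dirty
Left (#3): in A — A clean, B dirty
Suck (#4): in A — A clean, B dirty
Right (#5): in B — A clean, B dirty
Suck (#6): in B — A clean, B clean

in B — A clean, B clean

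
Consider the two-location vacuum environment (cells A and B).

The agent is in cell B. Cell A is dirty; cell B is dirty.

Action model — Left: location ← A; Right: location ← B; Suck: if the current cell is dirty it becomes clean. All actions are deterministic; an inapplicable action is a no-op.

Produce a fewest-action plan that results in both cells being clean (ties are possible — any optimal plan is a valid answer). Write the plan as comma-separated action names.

Suck, Left, Suck

step 1/3 (Suck): loc=B A=dirty B=clean
step 2/3 (Left): loc=A A=dirty B=clean
step 3/3 (Suck): loc=A A=clean B=clean
min 3: Suck B + move + Suck A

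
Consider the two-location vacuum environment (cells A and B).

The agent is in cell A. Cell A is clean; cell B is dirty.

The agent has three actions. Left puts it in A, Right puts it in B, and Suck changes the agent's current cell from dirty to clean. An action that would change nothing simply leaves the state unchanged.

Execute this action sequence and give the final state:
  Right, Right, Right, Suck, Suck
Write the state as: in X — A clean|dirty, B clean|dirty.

in B — A clean, B clean

step 1/5 (Right): in B — A clean, B dirty
step 2/5 (Right): in B — A clean, B dirty
step 3/5 (Right): in B — A clean, B dirty
step 4/5 (Suck): in B — A clean, B clean
step 5/5 (Suck): in B — A clean, B clean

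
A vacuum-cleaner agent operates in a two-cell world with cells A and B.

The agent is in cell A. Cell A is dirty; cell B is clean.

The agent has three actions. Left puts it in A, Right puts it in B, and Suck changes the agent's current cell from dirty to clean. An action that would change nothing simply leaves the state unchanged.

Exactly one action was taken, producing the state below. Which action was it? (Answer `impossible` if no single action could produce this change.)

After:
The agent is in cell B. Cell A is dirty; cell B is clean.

Right

try  Left: (A; A:dirty, B:clean)
try Right: (B; A:dirty, B:clean)  ← match
try  Suck: (A; A:clean, B:clean)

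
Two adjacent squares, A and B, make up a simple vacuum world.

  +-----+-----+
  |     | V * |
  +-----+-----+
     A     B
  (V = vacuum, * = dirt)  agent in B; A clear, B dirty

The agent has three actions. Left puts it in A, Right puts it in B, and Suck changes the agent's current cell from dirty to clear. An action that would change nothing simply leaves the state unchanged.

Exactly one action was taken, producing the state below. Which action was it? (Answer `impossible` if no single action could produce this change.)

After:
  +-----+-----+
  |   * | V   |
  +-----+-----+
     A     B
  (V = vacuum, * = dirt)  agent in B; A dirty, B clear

try  Left: loc=A A=clear B=dirty
try Right: loc=B A=clear B=dirty
try  Suck: loc=B A=clear B=clear
no single action produces the after-state

impossible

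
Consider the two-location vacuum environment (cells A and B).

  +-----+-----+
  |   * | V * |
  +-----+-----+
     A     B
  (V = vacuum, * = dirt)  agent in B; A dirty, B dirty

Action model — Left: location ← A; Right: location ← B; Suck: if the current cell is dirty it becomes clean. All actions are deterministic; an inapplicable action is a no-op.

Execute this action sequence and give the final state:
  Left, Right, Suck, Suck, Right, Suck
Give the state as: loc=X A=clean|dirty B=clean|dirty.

loc=B A=dirty B=clean

step 1/6 (Left): loc=A A=dirty B=dirty
step 2/6 (Right): loc=B A=dirty B=dirty
step 3/6 (Suck): loc=B A=dirty B=clean
step 4/6 (Suck): loc=B A=dirty B=clean
step 5/6 (Right): loc=B A=dirty B=clean
step 6/6 (Suck): loc=B A=dirty B=clean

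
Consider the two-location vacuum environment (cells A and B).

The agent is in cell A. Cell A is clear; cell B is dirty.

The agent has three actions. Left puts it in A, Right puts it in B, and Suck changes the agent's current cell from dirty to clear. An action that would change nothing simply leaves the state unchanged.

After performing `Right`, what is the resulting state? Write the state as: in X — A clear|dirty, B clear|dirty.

start: in A — A clear, B dirty
[1] after Right: in B — A clear, B dirty

in B — A clear, B dirty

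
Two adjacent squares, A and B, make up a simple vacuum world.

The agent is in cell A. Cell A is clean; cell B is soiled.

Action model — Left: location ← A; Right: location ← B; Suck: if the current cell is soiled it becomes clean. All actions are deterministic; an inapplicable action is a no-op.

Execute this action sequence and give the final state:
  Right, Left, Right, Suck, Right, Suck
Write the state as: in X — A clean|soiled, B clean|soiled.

step 1/6 (Right): in B — A clean, B soiled
step 2/6 (Left): in A — A clean, B soiled
step 3/6 (Right): in B — A clean, B soiled
step 4/6 (Suck): in B — A clean, B clean
step 5/6 (Right): in B — A clean, B clean
step 6/6 (Suck): in B — A clean, B clean

in B — A clean, B clean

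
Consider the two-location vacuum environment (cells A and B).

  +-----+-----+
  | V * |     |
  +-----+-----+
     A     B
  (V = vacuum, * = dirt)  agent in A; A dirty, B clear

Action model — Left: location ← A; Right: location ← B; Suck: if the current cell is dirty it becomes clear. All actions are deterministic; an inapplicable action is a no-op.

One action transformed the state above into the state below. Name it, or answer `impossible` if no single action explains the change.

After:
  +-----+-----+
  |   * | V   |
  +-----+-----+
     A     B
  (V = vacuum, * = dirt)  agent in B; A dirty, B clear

try  Left: loc=A A=dirty B=clear
try Right: loc=B A=dirty B=clear  ← match
try  Suck: loc=A A=clear B=clear

Right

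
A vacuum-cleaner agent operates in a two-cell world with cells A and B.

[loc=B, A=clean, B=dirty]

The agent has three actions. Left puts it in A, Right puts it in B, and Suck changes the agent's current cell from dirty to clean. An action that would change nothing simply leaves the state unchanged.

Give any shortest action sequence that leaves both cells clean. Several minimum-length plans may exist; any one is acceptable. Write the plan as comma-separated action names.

t=1 Suck ⇒ <B|clean|clean>
min 1: B is dirty, one Suck

Suck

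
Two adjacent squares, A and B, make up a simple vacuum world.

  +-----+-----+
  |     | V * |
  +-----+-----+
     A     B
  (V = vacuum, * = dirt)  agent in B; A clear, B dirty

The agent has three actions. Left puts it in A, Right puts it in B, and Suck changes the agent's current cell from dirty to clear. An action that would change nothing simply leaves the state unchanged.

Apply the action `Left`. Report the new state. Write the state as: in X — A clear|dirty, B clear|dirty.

in A — A clear, B dirty

start: in B — A clear, B dirty
t=1 Left ⇒ in A — A clear, B dirty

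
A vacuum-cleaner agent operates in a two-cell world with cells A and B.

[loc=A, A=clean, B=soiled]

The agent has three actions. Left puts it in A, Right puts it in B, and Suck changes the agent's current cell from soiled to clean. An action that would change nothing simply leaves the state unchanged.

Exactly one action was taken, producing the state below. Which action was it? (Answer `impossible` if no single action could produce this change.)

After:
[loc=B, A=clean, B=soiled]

try  Left: in A — A clean, B soiled
try Right: in B — A clean, B soiled  ← match
try  Suck: in A — A clean, B soiled

Right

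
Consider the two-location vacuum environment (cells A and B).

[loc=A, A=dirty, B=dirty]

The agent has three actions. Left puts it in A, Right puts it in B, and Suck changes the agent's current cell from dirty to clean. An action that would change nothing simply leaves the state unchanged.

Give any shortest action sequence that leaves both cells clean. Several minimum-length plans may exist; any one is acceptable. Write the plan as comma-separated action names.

t=1 Suck ⇒ <A|clean|dirty>
t=2 Right ⇒ <B|clean|dirty>
t=3 Suck ⇒ <B|clean|clean>
min 3: Suck A + move + Suck B

Suck, Right, Suck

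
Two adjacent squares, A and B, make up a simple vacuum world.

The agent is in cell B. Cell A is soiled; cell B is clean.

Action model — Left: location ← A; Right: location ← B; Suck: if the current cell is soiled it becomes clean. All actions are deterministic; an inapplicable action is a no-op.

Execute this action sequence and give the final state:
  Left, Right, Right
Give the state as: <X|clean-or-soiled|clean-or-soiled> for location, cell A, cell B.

<B|soiled|clean>

[1] after Left: <A|soiled|clean>
[2] after Right: <B|soiled|clean>
[3] after Right: <B|soiled|clean>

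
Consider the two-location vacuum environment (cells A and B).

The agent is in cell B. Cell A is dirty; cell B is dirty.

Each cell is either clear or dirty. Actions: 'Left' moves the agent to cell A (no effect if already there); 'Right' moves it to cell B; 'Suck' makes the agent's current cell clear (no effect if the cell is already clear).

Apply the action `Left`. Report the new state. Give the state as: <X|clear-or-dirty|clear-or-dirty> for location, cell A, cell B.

start: <B|dirty|dirty>
[1] after Left: <A|dirty|dirty>

<A|dirty|dirty>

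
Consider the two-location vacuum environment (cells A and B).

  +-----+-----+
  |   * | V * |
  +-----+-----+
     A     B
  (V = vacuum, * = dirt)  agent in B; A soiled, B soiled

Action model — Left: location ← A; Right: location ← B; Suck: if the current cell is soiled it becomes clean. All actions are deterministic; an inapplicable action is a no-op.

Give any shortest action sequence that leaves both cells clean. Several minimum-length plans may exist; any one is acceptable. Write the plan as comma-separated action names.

Suck, Left, Suck

Suck (#1): in B — A soiled, B clean
Left (#2): in A — A soiled, B clean
Suck (#3): in A — A clean, B clean
min 3: Suck B + move + Suck A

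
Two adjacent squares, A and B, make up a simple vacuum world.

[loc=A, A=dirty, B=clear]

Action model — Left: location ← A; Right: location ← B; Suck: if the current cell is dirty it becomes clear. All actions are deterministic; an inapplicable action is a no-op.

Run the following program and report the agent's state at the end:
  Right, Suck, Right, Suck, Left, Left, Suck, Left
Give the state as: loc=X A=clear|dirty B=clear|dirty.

loc=A A=clear B=clear

[1] after Right: loc=B A=dirty B=clear
[2] after Suck: loc=B A=dirty B=clear
[3] after Right: loc=B A=dirty B=clear
[4] after Suck: loc=B A=dirty B=clear
[5] after Left: loc=A A=dirty B=clear
[6] after Left: loc=A A=dirty B=clear
[7] after Suck: loc=A A=clear B=clear
[8] after Left: loc=A A=clear B=clear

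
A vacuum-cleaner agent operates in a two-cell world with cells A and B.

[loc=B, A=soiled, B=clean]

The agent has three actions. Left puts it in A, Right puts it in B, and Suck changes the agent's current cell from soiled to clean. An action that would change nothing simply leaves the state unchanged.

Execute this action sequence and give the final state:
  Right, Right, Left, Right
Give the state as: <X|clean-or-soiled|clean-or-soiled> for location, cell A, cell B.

<B|soiled|clean>

1. Right → <B|soiled|clean>
2. Right → <B|soiled|clean>
3. Left → <A|soiled|clean>
4. Right → <B|soiled|clean>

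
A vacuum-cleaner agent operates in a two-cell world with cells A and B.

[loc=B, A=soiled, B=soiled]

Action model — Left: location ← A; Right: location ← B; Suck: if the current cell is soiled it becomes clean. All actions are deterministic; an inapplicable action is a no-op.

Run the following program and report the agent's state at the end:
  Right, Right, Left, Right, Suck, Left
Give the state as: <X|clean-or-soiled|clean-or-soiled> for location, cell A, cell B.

step 1/6 (Right): <B|soiled|soiled>
step 2/6 (Right): <B|soiled|soiled>
step 3/6 (Left): <A|soiled|soiled>
step 4/6 (Right): <B|soiled|soiled>
step 5/6 (Suck): <B|soiled|clean>
step 6/6 (Left): <A|soiled|clean>

<A|soiled|clean>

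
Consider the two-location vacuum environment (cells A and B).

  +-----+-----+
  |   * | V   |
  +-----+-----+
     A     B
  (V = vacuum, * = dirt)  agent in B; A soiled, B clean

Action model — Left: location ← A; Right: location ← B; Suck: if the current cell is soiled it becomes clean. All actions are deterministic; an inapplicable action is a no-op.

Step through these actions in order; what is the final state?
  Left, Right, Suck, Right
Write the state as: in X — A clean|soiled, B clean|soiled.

in B — A soiled, B clean

step 1/4 (Left): in A — A soiled, B clean
step 2/4 (Right): in B — A soiled, B clean
step 3/4 (Suck): in B — A soiled, B clean
step 4/4 (Right): in B — A soiled, B clean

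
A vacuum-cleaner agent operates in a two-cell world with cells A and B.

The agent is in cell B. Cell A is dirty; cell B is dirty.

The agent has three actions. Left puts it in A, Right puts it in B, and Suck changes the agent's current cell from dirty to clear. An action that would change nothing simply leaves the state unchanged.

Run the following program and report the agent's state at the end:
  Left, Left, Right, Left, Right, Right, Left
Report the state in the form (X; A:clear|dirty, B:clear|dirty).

(A; A:dirty, B:dirty)

1. Left → (A; A:dirty, B:dirty)
2. Left → (A; A:dirty, B:dirty)
3. Right → (B; A:dirty, B:dirty)
4. Left → (A; A:dirty, B:dirty)
5. Right → (B; A:dirty, B:dirty)
6. Right → (B; A:dirty, B:dirty)
7. Left → (A; A:dirty, B:dirty)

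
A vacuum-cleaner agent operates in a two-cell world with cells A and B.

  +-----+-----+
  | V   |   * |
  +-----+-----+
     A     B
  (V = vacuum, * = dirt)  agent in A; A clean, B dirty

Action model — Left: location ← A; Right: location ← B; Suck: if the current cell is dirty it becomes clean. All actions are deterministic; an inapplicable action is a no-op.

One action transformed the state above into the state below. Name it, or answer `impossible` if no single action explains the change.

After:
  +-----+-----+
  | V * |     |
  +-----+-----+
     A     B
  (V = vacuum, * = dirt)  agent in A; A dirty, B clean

impossible

try  Left: <A|clean|dirty>
try Right: <B|clean|dirty>
try  Suck: <A|clean|dirty>
no single action produces the after-state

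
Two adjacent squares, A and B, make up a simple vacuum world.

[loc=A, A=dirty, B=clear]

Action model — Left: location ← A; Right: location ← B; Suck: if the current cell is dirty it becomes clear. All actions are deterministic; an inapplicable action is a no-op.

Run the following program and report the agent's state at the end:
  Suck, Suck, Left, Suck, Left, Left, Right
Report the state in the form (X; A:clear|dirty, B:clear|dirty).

(B; A:clear, B:clear)

1) do Suck; now (A; A:clear, B:clear)
2) do Suck; now (A; A:clear, B:clear)
3) do Left; now (A; A:clear, B:clear)
4) do Suck; now (A; A:clear, B:clear)
5) do Left; now (A; A:clear, B:clear)
6) do Left; now (A; A:clear, B:clear)
7) do Right; now (B; A:clear, B:clear)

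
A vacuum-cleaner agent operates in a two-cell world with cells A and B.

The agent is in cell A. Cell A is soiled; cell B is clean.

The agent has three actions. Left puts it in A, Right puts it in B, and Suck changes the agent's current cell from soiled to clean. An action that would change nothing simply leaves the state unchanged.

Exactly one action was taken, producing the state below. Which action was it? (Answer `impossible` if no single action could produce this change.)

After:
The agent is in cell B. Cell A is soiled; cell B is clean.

Right

try  Left: (A; A:soiled, B:clean)
try Right: (B; A:soiled, B:clean)  ← match
try  Suck: (A; A:clean, B:clean)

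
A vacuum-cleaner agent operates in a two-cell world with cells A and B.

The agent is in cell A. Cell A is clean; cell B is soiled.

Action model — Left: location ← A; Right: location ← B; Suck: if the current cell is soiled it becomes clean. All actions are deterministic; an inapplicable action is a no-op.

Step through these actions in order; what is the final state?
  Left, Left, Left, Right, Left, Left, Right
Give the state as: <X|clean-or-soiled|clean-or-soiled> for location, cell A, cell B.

<B|clean|soiled>

Left (#1): <A|clean|soiled>
Left (#2): <A|clean|soiled>
Left (#3): <A|clean|soiled>
Right (#4): <B|clean|soiled>
Left (#5): <A|clean|soiled>
Left (#6): <A|clean|soiled>
Right (#7): <B|clean|soiled>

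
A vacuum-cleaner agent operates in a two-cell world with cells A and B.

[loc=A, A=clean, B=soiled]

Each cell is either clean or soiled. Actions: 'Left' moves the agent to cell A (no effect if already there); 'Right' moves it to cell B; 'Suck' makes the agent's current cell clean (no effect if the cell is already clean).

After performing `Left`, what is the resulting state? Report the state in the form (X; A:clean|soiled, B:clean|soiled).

(A; A:clean, B:soiled)

start: (A; A:clean, B:soiled)
1. Left → (A; A:clean, B:soiled)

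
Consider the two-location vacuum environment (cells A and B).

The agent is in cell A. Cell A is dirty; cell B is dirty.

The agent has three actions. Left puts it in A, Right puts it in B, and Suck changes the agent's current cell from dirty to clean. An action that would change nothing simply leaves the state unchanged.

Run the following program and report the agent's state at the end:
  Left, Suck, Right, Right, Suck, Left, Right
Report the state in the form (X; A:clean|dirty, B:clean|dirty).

1. Left → (A; A:dirty, B:dirty)
2. Suck → (A; A:clean, B:dirty)
3. Right → (B; A:clean, B:dirty)
4. Right → (B; A:clean, B:dirty)
5. Suck → (B; A:clean, B:clean)
6. Left → (A; A:clean, B:clean)
7. Right → (B; A:clean, B:clean)

(B; A:clean, B:clean)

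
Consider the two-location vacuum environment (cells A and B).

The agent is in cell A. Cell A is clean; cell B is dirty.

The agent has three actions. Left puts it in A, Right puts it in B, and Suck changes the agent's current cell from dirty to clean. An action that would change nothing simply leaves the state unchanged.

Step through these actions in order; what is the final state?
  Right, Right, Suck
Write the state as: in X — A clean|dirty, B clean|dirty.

in B — A clean, B clean

1) do Right; now in B — A clean, B dirty
2) do Right; now in B — A clean, B dirty
3) do Suck; now in B — A clean, B clean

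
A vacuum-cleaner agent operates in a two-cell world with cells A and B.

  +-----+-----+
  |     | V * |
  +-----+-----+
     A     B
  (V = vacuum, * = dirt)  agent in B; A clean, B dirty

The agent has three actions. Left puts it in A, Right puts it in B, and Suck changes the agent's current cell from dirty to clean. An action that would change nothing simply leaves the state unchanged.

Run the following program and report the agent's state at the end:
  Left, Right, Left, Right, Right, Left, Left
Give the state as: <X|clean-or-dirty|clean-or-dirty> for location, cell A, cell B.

<A|clean|dirty>

step 1/7 (Left): <A|clean|dirty>
step 2/7 (Right): <B|clean|dirty>
step 3/7 (Left): <A|clean|dirty>
step 4/7 (Right): <B|clean|dirty>
step 5/7 (Right): <B|clean|dirty>
step 6/7 (Left): <A|clean|dirty>
step 7/7 (Left): <A|clean|dirty>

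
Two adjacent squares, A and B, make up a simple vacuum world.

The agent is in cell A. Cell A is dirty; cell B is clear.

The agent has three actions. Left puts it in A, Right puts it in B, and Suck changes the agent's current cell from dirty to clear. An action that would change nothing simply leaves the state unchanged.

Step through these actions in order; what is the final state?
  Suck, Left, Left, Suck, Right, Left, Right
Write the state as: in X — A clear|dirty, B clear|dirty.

Suck (#1): in A — A clear, B clear
Left (#2): in A — A clear, B clear
Left (#3): in A — A clear, B clear
Suck (#4): in A — A clear, B clear
Right (#5): in B — A clear, B clear
Left (#6): in A — A clear, B clear
Right (#7): in B — A clear, B clear

in B — A clear, B clear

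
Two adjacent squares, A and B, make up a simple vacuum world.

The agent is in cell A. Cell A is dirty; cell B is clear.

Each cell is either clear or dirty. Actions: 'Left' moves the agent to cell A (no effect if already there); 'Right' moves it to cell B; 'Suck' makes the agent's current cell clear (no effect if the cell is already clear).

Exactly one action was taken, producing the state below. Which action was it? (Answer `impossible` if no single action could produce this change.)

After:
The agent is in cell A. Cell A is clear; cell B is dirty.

impossible

try  Left: <A|dirty|clear>
try Right: <B|dirty|clear>
try  Suck: <A|clear|clear>
no single action produces the after-state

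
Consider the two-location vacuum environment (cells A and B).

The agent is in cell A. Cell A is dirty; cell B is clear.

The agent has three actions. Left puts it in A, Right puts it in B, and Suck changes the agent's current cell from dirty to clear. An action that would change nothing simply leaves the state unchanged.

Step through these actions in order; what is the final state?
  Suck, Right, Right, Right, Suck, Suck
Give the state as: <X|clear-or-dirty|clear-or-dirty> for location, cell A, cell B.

step 1/6 (Suck): <A|clear|clear>
step 2/6 (Right): <B|clear|clear>
step 3/6 (Right): <B|clear|clear>
step 4/6 (Right): <B|clear|clear>
step 5/6 (Suck): <B|clear|clear>
step 6/6 (Suck): <B|clear|clear>

<B|clear|clear>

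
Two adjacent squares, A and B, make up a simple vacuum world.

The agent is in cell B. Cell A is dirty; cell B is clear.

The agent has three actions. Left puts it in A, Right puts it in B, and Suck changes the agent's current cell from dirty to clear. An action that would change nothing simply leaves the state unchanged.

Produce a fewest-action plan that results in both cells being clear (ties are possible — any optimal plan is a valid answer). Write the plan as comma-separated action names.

1. Left → loc=A A=dirty B=clear
2. Suck → loc=A A=clear B=clear
min 2: go A then Suck

Left, Suck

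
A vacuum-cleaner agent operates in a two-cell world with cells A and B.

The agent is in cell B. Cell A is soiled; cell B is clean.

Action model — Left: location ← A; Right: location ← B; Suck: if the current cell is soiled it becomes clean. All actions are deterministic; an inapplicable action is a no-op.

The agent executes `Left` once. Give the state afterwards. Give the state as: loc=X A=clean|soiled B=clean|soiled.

start: loc=B A=soiled B=clean
step 1/1 (Left): loc=A A=soiled B=clean

loc=A A=soiled B=clean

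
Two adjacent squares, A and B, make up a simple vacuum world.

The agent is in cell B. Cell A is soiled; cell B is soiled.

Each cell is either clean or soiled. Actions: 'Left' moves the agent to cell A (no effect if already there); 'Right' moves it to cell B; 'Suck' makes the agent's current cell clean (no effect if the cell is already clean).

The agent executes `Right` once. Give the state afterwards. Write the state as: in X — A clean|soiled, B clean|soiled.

in B — A soiled, B soiled

start: in B — A soiled, B soiled
t=1 Right ⇒ in B — A soiled, B soiled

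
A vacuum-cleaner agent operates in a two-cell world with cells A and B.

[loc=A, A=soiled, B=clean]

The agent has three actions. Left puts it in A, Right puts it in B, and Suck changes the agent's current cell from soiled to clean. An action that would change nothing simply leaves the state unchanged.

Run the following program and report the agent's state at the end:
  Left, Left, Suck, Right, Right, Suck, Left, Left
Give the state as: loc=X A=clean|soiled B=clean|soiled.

[1] after Left: loc=A A=soiled B=clean
[2] after Left: loc=A A=soiled B=clean
[3] after Suck: loc=A A=clean B=clean
[4] after Right: loc=B A=clean B=clean
[5] after Right: loc=B A=clean B=clean
[6] after Suck: loc=B A=clean B=clean
[7] after Left: loc=A A=clean B=clean
[8] after Left: loc=A A=clean B=clean

loc=A A=clean B=clean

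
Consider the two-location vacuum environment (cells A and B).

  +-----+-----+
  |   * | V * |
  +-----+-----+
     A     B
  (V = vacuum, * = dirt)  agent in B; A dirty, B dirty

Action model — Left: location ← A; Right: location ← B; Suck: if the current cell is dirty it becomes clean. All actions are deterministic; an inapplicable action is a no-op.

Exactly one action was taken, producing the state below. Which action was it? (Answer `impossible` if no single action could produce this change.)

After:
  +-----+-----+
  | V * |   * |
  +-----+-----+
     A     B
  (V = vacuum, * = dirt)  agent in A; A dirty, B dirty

try  Left: <A|dirty|dirty>  ← match
try Right: <B|dirty|dirty>
try  Suck: <B|dirty|clean>

Left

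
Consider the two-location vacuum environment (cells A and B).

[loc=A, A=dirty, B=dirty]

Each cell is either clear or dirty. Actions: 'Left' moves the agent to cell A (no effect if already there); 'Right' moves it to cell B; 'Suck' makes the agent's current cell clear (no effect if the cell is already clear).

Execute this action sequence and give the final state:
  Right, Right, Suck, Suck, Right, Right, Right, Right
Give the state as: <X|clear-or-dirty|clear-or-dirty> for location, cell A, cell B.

Right (#1): <B|dirty|dirty>
Right (#2): <B|dirty|dirty>
Suck (#3): <B|dirty|clear>
Suck (#4): <B|dirty|clear>
Right (#5): <B|dirty|clear>
Right (#6): <B|dirty|clear>
Right (#7): <B|dirty|clear>
Right (#8): <B|dirty|clear>

<B|dirty|clear>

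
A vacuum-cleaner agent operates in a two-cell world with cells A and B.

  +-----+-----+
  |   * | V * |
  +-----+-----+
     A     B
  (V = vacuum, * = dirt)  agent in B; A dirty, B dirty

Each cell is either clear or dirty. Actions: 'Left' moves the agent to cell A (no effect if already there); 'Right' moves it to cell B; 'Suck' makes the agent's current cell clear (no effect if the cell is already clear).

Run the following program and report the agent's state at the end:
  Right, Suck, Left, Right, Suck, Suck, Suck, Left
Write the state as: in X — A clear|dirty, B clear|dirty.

in A — A dirty, B clear

1. Right → in B — A dirty, B dirty
2. Suck → in B — A dirty, B clear
3. Left → in A — A dirty, B clear
4. Right → in B — A dirty, B clear
5. Suck → in B — A dirty, B clear
6. Suck → in B — A dirty, B clear
7. Suck → in B — A dirty, B clear
8. Left → in A — A dirty, B clear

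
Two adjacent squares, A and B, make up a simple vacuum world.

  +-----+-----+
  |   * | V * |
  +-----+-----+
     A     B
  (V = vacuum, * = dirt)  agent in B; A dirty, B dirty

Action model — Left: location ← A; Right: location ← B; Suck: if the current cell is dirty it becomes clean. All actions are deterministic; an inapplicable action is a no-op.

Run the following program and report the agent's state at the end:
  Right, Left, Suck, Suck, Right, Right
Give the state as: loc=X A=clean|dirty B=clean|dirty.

1) do Right; now loc=B A=dirty B=dirty
2) do Left; now loc=A A=dirty B=dirty
3) do Suck; now loc=A A=clean B=dirty
4) do Suck; now loc=A A=clean B=dirty
5) do Right; now loc=B A=clean B=dirty
6) do Right; now loc=B A=clean B=dirty

loc=B A=clean B=dirty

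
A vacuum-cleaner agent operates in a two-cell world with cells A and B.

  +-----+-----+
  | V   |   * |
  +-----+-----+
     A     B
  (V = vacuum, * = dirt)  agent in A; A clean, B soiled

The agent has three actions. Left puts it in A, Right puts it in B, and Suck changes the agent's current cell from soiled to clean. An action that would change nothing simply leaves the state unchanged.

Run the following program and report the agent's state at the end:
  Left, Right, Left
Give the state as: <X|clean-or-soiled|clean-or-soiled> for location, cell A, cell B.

t=1 Left ⇒ <A|clean|soiled>
t=2 Right ⇒ <B|clean|soiled>
t=3 Left ⇒ <A|clean|soiled>

<A|clean|soiled>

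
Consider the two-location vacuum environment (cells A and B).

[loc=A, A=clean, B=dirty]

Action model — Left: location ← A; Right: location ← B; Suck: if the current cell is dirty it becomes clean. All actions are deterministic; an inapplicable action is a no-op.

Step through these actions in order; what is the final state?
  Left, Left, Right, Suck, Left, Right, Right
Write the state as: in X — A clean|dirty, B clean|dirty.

in B — A clean, B clean

[1] after Left: in A — A clean, B dirty
[2] after Left: in A — A clean, B dirty
[3] after Right: in B — A clean, B dirty
[4] after Suck: in B — A clean, B clean
[5] after Left: in A — A clean, B clean
[6] after Right: in B — A clean, B clean
[7] after Right: in B — A clean, B clean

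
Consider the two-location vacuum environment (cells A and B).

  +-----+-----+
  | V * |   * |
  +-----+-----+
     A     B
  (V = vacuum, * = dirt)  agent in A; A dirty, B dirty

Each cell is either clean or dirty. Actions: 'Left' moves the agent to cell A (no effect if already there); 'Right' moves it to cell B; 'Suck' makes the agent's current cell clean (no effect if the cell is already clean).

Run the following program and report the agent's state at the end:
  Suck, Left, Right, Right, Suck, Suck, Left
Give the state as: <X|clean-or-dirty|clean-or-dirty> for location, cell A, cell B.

<A|clean|clean>

Suck (#1): <A|clean|dirty>
Left (#2): <A|clean|dirty>
Right (#3): <B|clean|dirty>
Right (#4): <B|clean|dirty>
Suck (#5): <B|clean|clean>
Suck (#6): <B|clean|clean>
Left (#7): <A|clean|clean>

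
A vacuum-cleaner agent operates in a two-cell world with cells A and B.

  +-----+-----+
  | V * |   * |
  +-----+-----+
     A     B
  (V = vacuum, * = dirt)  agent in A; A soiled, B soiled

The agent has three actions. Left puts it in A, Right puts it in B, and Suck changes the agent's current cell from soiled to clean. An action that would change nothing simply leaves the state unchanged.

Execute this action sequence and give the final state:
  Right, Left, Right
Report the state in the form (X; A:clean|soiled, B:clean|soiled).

1) do Right; now (B; A:soiled, B:soiled)
2) do Left; now (A; A:soiled, B:soiled)
3) do Right; now (B; A:soiled, B:soiled)

(B; A:soiled, B:soiled)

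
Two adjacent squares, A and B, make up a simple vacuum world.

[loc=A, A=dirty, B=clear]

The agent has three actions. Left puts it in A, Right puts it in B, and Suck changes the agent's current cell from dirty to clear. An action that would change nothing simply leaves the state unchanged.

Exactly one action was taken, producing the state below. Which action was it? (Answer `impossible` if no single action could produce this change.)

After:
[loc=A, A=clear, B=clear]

Suck

try  Left: (A; A:dirty, B:clear)
try Right: (B; A:dirty, B:clear)
try  Suck: (A; A:clear, B:clear)  ← match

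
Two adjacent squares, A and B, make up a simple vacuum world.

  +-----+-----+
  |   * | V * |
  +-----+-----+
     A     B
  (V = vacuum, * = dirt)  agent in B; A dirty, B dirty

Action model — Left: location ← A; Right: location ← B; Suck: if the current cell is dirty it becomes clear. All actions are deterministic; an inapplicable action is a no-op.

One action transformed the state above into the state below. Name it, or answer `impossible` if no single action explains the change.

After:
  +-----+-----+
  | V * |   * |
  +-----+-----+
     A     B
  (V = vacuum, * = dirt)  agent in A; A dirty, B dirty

try  Left: (A; A:dirty, B:dirty)  ← match
try Right: (B; A:dirty, B:dirty)
try  Suck: (B; A:dirty, B:clear)

Left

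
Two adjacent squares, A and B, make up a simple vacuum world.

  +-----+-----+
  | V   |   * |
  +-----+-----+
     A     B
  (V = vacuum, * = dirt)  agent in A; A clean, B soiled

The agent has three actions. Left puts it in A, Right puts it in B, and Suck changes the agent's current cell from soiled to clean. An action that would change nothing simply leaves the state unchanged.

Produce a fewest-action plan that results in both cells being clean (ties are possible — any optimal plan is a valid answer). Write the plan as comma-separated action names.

[1] after Right: (B; A:clean, B:soiled)
[2] after Suck: (B; A:clean, B:clean)
min 2: go B then Suck

Right, Suck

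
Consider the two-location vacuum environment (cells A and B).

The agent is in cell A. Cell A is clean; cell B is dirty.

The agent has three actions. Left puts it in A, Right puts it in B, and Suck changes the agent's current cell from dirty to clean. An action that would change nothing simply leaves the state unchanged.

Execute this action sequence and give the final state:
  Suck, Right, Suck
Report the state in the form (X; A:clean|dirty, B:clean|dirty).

Suck (#1): (A; A:clean, B:dirty)
Right (#2): (B; A:clean, B:dirty)
Suck (#3): (B; A:clean, B:clean)

(B; A:clean, B:clean)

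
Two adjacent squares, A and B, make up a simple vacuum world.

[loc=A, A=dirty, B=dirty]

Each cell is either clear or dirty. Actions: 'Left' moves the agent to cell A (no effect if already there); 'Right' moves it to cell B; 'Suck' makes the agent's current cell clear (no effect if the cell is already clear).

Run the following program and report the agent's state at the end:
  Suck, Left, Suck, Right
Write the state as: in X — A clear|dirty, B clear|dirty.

in B — A clear, B dirty

t=1 Suck ⇒ in A — A clear, B dirty
t=2 Left ⇒ in A — A clear, B dirty
t=3 Suck ⇒ in A — A clear, B dirty
t=4 Right ⇒ in B — A clear, B dirty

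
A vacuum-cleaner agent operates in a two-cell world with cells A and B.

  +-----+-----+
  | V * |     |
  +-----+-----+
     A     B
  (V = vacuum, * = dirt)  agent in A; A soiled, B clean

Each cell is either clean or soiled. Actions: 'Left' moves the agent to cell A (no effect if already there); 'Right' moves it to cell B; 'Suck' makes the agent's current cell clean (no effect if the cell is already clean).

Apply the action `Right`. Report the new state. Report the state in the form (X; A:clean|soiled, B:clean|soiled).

start: (A; A:soiled, B:clean)
1) do Right; now (B; A:soiled, B:clean)

(B; A:soiled, B:clean)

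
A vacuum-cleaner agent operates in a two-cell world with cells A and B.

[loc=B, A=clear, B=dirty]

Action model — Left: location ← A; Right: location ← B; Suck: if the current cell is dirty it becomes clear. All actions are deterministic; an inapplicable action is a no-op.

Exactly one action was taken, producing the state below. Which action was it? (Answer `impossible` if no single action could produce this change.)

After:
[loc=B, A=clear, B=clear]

Suck

try  Left: <A|clear|dirty>
try Right: <B|clear|dirty>
try  Suck: <B|clear|clear>  ← match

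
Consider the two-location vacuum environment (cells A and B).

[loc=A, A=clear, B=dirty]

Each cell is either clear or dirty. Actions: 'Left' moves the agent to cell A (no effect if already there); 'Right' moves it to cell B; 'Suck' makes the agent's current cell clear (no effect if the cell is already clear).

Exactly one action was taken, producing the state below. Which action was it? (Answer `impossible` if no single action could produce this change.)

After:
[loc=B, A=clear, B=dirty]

Right

try  Left: (A; A:clear, B:dirty)
try Right: (B; A:clear, B:dirty)  ← match
try  Suck: (A; A:clear, B:dirty)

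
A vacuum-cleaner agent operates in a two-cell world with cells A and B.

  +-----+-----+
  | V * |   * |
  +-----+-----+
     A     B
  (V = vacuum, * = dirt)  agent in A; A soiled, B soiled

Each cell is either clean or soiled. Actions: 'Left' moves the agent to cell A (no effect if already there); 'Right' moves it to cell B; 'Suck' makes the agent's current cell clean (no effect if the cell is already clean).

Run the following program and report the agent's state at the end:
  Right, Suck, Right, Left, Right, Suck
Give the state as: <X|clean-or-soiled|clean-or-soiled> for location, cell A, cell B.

<B|soiled|clean>

t=1 Right ⇒ <B|soiled|soiled>
t=2 Suck ⇒ <B|soiled|clean>
t=3 Right ⇒ <B|soiled|clean>
t=4 Left ⇒ <A|soiled|clean>
t=5 Right ⇒ <B|soiled|clean>
t=6 Suck ⇒ <B|soiled|clean>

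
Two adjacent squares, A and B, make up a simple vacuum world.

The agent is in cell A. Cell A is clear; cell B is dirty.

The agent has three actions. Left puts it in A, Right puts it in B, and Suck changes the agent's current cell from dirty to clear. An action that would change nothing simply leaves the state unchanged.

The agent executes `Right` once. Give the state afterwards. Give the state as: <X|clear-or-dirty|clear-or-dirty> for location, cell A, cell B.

start: <A|clear|dirty>
[1] after Right: <B|clear|dirty>

<B|clear|dirty>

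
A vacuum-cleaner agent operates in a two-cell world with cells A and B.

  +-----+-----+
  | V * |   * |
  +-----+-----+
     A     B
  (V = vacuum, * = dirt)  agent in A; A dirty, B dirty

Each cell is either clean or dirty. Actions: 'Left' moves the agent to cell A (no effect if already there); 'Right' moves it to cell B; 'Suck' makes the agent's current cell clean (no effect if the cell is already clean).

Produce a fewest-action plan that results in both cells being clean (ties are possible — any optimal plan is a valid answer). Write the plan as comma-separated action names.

Suck, Right, Suck

1) do Suck; now (A; A:clean, B:dirty)
2) do Right; now (B; A:clean, B:dirty)
3) do Suck; now (B; A:clean, B:clean)
min 3: Suck A + move + Suck B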